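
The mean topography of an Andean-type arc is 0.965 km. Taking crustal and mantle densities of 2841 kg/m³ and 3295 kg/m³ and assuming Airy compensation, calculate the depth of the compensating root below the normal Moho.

Isostatic balance requires: the weight of the topography is balanced by the buoyancy of the root, ρ_c h = (ρ_m − ρ_c) r.
r = h · ρ_c / (ρ_m − ρ_c) = 0.965 km × 2841 / (3295 − 2841) = 6.04 km.

6.04 km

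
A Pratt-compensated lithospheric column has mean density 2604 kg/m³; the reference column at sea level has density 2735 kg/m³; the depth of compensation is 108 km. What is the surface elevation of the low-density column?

ρ_ref D = ρ (D + h) → h = D (ρ_ref − ρ)/ρ.
h = 108 km × (2735 − 2604)/2604 = 5.43 km.

5.43 km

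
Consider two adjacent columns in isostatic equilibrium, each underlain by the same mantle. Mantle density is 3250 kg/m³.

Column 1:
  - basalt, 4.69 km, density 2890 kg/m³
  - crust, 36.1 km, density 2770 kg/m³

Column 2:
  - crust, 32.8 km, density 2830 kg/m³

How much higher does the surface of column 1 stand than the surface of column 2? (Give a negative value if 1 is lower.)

1.61 km

For any compensation level in the mantle, the mantle terms cancel and isostasy reduces to e = (Σt_1 − Σt_2) − (Σ(ρt)_1 − Σ(ρt)_2) / ρ_m.
Σt_1 = 40.79 km; Σt_2 = 32.8 km; Σ(ρt)_1 = 113551.1; Σ(ρt)_2 = 92824 (in km·kg/m³).
e = (40.79 − 32.8) − (113551.1 − 92824) / 3250 = 1.61 km.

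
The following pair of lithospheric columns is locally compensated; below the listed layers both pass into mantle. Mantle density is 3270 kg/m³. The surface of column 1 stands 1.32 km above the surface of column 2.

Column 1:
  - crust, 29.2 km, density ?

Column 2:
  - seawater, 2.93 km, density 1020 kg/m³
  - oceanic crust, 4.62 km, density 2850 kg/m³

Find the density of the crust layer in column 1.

Take the compensation level at the base of the deeper column (depth z_c below the surface of column 1) and equate Σ ρ_i t_i down to z_c; mantle fills any gap and the z_c terms cancel.
Column 1: 29.2×ρ + (z_c − 29.2)×3270
Column 2: 1.32×0 + 2.93×1020 + 4.62×2850 + (z_c − 1.32 − 7.55)×3270
The z_c×3270 term appears on both sides and cancels. Collect the known terms of each column as K = Σ(ρt)_known − 3270 × (depth of known layers): K_1 = 0 − 3270×29.2 = −95484; K_2 = 16155.6 − 3270×(1.32 + 7.55) = −12849.3.
Balance: K_1 + 29.2×ρ = K_2, so ρ = (K_2 − K_1)/29.2 = 82634.7/29.2 = 2830 kg/m³.

2830 kg/m³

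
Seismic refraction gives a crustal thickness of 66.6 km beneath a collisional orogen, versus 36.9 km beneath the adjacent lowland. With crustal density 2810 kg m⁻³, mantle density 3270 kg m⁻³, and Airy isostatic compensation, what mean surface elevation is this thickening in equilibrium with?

4.18 km

Excess crust Δ = 66.6 km − 36.9 km = 29.7 km, split between elevation h and root r with h + r = Δ.
Airy balance ρ_c h = (ρ_m − ρ_c) r gives r = h ρ_c/(ρ_m − ρ_c), so h (1 + ρ_c/(ρ_m − ρ_c)) = Δ, i.e. h = Δ (ρ_m − ρ_c)/ρ_m.
h = 29.7 km × 460/3270 = 4.18 km.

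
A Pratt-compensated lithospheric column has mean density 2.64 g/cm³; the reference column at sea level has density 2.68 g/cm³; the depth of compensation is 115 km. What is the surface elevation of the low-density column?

1.74 km

ρ_ref D = ρ (D + h) → h = D (ρ_ref − ρ)/ρ.
h = 115 km × (2.68 − 2.64)/2.64 = 1.74 km.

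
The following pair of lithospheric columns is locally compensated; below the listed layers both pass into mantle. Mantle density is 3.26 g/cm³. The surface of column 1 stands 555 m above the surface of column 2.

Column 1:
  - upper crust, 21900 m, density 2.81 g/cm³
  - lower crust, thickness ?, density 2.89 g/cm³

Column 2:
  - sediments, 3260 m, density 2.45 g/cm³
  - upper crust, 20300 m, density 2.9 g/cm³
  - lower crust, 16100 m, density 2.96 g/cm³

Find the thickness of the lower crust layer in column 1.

18200 m

Take the compensation level at the base of the deeper column (depth z_c below the surface of column 1) and equate Σ ρ_i t_i down to z_c; mantle fills any gap and the z_c terms cancel.
Column 1: 21900×2.81 + x×2.89 + (z_c − 21900 − x)×3.26
Column 2: 555×0 + 3260×2.45 + 20300×2.9 + 16100×2.96 + (z_c − 555 − 39660)×3.26
The z_c×3.26 term appears on both sides and cancels. Collect the known terms of each column as K = Σ(ρt)_known − 3.26 × (depth of known layers): K_1 = 61539 − 3.26×21900 = −9855; K_2 = 114513 − 3.26×(555 + 39660) = −16587.9.
Balance: K_1 − x×(3.26 − 2.89) = K_2, so x = (K_1 − K_2)/(3.26 − 2.89) = 6732.9/0.37 = 18200 m.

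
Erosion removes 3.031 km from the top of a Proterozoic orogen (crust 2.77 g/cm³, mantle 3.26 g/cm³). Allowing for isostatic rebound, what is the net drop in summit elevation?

0.456 km

Rebound u = e ρ_c/ρ_m = 3.031 km × 2.77/3.26 = 2.575 km.
Net surface drop = e − u = 3.031 km − 2.575 km = e (ρ_m − ρ_c)/ρ_m = 0.456 km.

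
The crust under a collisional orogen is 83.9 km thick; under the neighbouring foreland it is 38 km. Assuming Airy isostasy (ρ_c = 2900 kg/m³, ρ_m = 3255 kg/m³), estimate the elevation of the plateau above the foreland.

Excess crust Δ = 83.9 km − 38 km = 45.9 km, split between elevation h and root r with h + r = Δ.
Airy balance ρ_c h = (ρ_m − ρ_c) r gives r = h ρ_c/(ρ_m − ρ_c), so h (1 + ρ_c/(ρ_m − ρ_c)) = Δ, i.e. h = Δ (ρ_m − ρ_c)/ρ_m.
h = 45.9 km × 355/3255 = 5.01 km.

5.01 km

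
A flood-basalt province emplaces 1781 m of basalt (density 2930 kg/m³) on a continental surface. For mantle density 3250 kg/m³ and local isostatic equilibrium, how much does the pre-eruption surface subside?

1610 m

Subaerial loading: s = t ρ_load / ρ_m.
s = 1781 m × 2930/3250 = 1610 m.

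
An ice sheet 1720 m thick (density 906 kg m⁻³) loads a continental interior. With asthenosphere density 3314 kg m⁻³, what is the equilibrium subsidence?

Balancing pressure at the compensation depth: the ice load ρ_ice t is balanced by mantle displaced below, ρ_m s.
s = t ρ_ice / ρ_m = 1720 m × 906/3314 = 470 m.

470 m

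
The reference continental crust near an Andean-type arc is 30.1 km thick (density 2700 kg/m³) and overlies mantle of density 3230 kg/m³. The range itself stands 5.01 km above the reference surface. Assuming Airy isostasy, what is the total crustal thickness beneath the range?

60.6 km

Root depth r = h ρ_c / (ρ_m − ρ_c) = 5.01 km × 2700 / 530 = 25.52 km.
Total thickness = T + h + r = 30.1 km + 5.01 km + 25.52 km = 60.6 km.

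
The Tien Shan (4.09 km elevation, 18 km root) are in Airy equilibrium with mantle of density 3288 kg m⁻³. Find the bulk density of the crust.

ρ_c h = (ρ_m − ρ_c) r → ρ_c (h + r) = ρ_m r → ρ_c = ρ_m r / (h + r).
ρ_c = 3288 × 18 km / (4.09 km + 18 km) = 2680 kg m⁻³.

2680 kg m⁻³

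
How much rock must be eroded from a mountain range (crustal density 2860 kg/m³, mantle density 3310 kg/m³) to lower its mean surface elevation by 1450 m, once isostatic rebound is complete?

10700 m

Net drop Δ = e − u = e − e ρ_c/ρ_m = e (ρ_m − ρ_c)/ρ_m.
e = Δ ρ_m/(ρ_m − ρ_c) = 1450 m × 3310/450 = 10700 m.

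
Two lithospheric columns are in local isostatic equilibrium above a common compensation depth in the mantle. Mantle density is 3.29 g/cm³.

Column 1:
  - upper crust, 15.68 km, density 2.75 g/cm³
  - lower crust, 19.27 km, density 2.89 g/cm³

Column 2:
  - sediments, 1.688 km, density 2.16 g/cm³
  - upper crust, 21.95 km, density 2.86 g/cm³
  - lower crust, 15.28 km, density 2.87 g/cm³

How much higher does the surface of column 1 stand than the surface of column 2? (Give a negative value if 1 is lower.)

−0.483 km

For any compensation level in the mantle, the mantle terms cancel and isostasy reduces to e = (Σt_1 − Σt_2) − (Σ(ρt)_1 − Σ(ρt)_2) / ρ_m.
Σt_1 = 34.95 km; Σt_2 = 38.918 km; Σ(ρt)_1 = 98.8103; Σ(ρt)_2 = 110.27668 (in km·g/cm³).
e = (34.95 − 38.918) − (98.8103 − 110.27668) / 3.29 = −0.483 km.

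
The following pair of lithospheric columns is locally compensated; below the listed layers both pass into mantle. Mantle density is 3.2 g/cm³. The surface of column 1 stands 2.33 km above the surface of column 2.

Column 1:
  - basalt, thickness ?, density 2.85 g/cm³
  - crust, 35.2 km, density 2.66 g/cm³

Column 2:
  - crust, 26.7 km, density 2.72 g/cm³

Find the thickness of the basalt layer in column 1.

3.61 km

Take the compensation level at the base of the deeper column (depth z_c below the surface of column 1) and equate Σ ρ_i t_i down to z_c; mantle fills any gap and the z_c terms cancel.
Column 1: x×2.85 + 35.2×2.66 + (z_c − 35.2 − x)×3.2
Column 2: 2.33×0 + 26.7×2.72 + (z_c − 2.33 − 26.7)×3.2
The z_c×3.2 term appears on both sides and cancels. Collect the known terms of each column as K = Σ(ρt)_known − 3.2 × (depth of known layers): K_1 = 93.632 − 3.2×35.2 = −19.008; K_2 = 72.624 − 3.2×(2.33 + 26.7) = −20.272.
Balance: K_1 − x×(3.2 − 2.85) = K_2, so x = (K_1 − K_2)/(3.2 − 2.85) = 1.264/0.35 = 3.61 km.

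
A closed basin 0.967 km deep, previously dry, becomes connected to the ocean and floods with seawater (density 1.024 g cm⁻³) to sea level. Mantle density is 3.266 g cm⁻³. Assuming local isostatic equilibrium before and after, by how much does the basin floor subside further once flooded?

0.442 km

After flooding the water column is d + s deep. Its weight must equal the weight of mantle displaced by the extra subsidence s: (d + s) ρ_w = s ρ_m.
s = d ρ_w / (ρ_m − ρ_w) = 0.967 km × 1.024/(3.266 − 1.024) = 0.442 km.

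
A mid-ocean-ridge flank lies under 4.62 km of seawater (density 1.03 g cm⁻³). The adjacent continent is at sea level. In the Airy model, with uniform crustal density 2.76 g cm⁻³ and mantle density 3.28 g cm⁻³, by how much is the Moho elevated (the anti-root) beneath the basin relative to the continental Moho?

15.4 km

Isostatic balance requires: replacing crust with seawater at the top is compensated by replacing crust with mantle at the base: d (ρ_c − ρ_w) = a (ρ_m − ρ_c).
a = d (ρ_c − ρ_w)/(ρ_m − ρ_c) = 4.62 km × 1.73/0.52 = 15.4 km.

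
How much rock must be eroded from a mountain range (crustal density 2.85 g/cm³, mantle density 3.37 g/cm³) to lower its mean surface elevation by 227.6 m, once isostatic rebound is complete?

1480 m

Net drop Δ = e − u = e − e ρ_c/ρ_m = e (ρ_m − ρ_c)/ρ_m.
e = Δ ρ_m/(ρ_m − ρ_c) = 227.6 m × 3.37/0.52 = 1480 m.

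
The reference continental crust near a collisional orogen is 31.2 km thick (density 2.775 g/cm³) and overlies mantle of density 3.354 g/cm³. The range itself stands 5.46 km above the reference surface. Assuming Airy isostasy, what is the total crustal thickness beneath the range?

Root depth r = h ρ_c / (ρ_m − ρ_c) = 5.46 km × 2.775 / 0.579 = 26.17 km.
Total thickness = T + h + r = 31.2 km + 5.46 km + 26.17 km = 62.8 km.

62.8 km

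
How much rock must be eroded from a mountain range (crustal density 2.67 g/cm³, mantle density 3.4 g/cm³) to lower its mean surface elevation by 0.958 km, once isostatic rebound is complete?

Net drop Δ = e − u = e − e ρ_c/ρ_m = e (ρ_m − ρ_c)/ρ_m.
e = Δ ρ_m/(ρ_m − ρ_c) = 0.958 km × 3.4/0.73 = 4.46 km.

4.46 km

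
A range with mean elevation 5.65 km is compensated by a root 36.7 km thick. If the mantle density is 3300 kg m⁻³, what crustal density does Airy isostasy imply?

ρ_c h = (ρ_m − ρ_c) r → ρ_c (h + r) = ρ_m r → ρ_c = ρ_m r / (h + r).
ρ_c = 3300 × 36.7 km / (5.65 km + 36.7 km) = 2860 kg m⁻³.

2860 kg m⁻³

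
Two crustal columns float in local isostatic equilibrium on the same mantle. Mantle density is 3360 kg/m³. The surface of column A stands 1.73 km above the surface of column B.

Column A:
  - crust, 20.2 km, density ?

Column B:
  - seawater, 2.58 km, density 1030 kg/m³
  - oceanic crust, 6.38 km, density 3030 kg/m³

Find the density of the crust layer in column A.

2670 kg/m³

Take the compensation level at the base of the deeper column (depth z_c below the surface of column A) and equate Σ ρ_i t_i down to z_c; mantle fills any gap and the z_c terms cancel.
Column A: 20.2×ρ + (z_c − 20.2)×3360
Column B: 1.73×0 + 2.58×1030 + 6.38×3030 + (z_c − 1.73 − 8.96)×3360
The z_c×3360 term appears on both sides and cancels. Collect the known terms of each column as K = Σ(ρt)_known − 3360 × (depth of known layers): K_A = 0 − 3360×20.2 = −67872; K_B = 21988.8 − 3360×(1.73 + 8.96) = −13929.6.
Balance: K_A + 20.2×ρ = K_B, so ρ = (K_B − K_A)/20.2 = 53942.4/20.2 = 2670 kg/m³.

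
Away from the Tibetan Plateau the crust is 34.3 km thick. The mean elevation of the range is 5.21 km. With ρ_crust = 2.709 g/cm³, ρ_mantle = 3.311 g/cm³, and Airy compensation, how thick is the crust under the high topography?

Root depth r = h ρ_c / (ρ_m − ρ_c) = 5.21 km × 2.709 / 0.602 = 23.45 km.
Total thickness = T + h + r = 34.3 km + 5.21 km + 23.45 km = 63 km.

63 km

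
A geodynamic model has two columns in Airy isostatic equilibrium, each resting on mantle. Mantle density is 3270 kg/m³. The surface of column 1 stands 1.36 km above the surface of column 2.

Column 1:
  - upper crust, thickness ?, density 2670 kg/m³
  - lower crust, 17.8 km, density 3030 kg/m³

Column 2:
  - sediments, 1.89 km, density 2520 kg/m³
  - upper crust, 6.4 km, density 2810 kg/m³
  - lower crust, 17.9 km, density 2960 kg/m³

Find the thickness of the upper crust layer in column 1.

Take the compensation level at the base of the deeper column (depth z_c below the surface of column 1) and equate Σ ρ_i t_i down to z_c; mantle fills any gap and the z_c terms cancel.
Column 1: x×2670 + 17.8×3030 + (z_c − 17.8 − x)×3270
Column 2: 1.36×0 + 1.89×2520 + 6.4×2810 + 17.9×2960 + (z_c − 1.36 − 26.19)×3270
The z_c×3270 term appears on both sides and cancels. Collect the known terms of each column as K = Σ(ρt)_known − 3270 × (depth of known layers): K_1 = 53934 − 3270×17.8 = −4272; K_2 = 75730.8 − 3270×(1.36 + 26.19) = −14357.7.
Balance: K_1 − x×(3270 − 2670) = K_2, so x = (K_1 − K_2)/(3270 − 2670) = 10085.7/600 = 16.8 km.

16.8 km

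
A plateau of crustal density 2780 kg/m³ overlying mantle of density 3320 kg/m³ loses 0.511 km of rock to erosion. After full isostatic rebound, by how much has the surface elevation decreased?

0.0831 km

Rebound u = e ρ_c/ρ_m = 0.511 km × 2780/3320 = 0.4279 km.
Net surface drop = e − u = 0.511 km − 0.4279 km = e (ρ_m − ρ_c)/ρ_m = 0.0831 km.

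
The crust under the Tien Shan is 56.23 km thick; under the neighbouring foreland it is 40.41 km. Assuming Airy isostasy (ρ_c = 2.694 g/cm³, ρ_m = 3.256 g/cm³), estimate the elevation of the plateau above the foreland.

2.73 km

Excess crust Δ = 56.23 km − 40.41 km = 15.82 km, split between elevation h and root r with h + r = Δ.
Airy balance ρ_c h = (ρ_m − ρ_c) r gives r = h ρ_c/(ρ_m − ρ_c), so h (1 + ρ_c/(ρ_m − ρ_c)) = Δ, i.e. h = Δ (ρ_m − ρ_c)/ρ_m.
h = 15.82 km × 0.562/3.256 = 2.73 km.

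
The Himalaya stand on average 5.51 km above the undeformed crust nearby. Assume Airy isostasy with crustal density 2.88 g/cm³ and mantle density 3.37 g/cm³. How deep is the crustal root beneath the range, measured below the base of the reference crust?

32.4 km

For local isostatic compensation: the weight of the topography is balanced by the buoyancy of the root, ρ_c h = (ρ_m − ρ_c) r.
r = h · ρ_c / (ρ_m − ρ_c) = 5.51 km × 2.88 / (3.37 − 2.88) = 32.4 km.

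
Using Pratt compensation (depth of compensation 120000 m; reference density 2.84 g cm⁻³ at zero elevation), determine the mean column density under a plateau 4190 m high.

2.74 g cm⁻³

Pratt balance: ρ_ref D = ρ (D + h).
ρ = ρ_ref D/(D + h) = 2.84 × 120000 m/(120000 m + 4190 m) = 2.74 g cm⁻³.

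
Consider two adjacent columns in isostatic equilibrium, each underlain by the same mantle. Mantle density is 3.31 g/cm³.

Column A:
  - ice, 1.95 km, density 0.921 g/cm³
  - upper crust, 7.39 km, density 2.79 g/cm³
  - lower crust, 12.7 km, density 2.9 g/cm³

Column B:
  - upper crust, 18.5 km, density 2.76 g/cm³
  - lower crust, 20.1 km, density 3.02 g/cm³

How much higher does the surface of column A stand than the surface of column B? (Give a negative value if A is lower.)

For any compensation level in the mantle, the mantle terms cancel and isostasy reduces to e = (Σt_A − Σt_B) − (Σ(ρt)_A − Σ(ρt)_B) / ρ_m.
Σt_A = 22.04 km; Σt_B = 38.6 km; Σ(ρt)_A = 59.24405; Σ(ρt)_B = 111.762 (in km·g/cm³).
e = (22.04 − 38.6) − (59.24405 − 111.762) / 3.31 = −0.694 km.

−0.694 km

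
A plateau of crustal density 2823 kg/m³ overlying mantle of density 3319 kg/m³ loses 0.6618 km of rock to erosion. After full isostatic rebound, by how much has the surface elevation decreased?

0.0989 km

Rebound u = e ρ_c/ρ_m = 0.6618 km × 2823/3319 = 0.5629 km.
Net surface drop = e − u = 0.6618 km − 0.5629 km = e (ρ_m − ρ_c)/ρ_m = 0.0989 km.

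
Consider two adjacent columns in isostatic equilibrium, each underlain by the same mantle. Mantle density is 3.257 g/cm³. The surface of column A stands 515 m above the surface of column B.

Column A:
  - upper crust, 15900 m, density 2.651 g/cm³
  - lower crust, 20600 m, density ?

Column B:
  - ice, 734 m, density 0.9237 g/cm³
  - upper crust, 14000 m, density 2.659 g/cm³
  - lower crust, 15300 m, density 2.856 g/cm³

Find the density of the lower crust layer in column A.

2.86 g/cm³

Take the compensation level at the base of the deeper column (depth z_c below the surface of column A) and equate Σ ρ_i t_i down to z_c; mantle fills any gap and the z_c terms cancel.
Column A: 15900×2.651 + 20600×ρ + (z_c − 36500)×3.257
Column B: 515×0 + 734×0.9237 + 14000×2.659 + 15300×2.856 + (z_c − 515 − 30034)×3.257
The z_c×3.257 term appears on both sides and cancels. Collect the known terms of each column as K = Σ(ρt)_known − 3.257 × (depth of known layers): K_A = 42150.9 − 3.257×36500 = −76729.6; K_B = 81600.7958 − 3.257×(515 + 30034) = −17897.2972.
Balance: K_A + 20600×ρ = K_B, so ρ = (K_B − K_A)/20600 = 58832.3/20600 = 2.86 g/cm³.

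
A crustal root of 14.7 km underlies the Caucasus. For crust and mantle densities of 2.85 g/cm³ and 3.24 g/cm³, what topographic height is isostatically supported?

2.01 km

For local isostatic compensation: ρ_c h = (ρ_m − ρ_c) r.
h = r (ρ_m − ρ_c) / ρ_c = 14.7 km × (3.24 − 2.85) / 2.85 = 2.01 km.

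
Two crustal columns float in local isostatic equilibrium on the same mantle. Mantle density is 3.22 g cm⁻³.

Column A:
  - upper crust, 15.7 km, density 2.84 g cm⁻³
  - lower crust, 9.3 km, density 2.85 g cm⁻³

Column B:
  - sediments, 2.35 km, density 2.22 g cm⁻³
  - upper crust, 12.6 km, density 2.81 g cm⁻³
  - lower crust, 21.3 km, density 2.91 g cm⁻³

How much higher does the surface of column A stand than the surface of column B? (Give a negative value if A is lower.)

−1.46 km

For any compensation level in the mantle, the mantle terms cancel and isostasy reduces to e = (Σt_A − Σt_B) − (Σ(ρt)_A − Σ(ρt)_B) / ρ_m.
Σt_A = 25 km; Σt_B = 36.25 km; Σ(ρt)_A = 71.093; Σ(ρt)_B = 102.606 (in km·g cm⁻³).
e = (25 − 36.25) − (71.093 − 102.606) / 3.22 = −1.46 km.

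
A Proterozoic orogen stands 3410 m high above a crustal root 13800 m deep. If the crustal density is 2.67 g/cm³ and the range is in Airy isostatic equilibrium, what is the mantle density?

3.33 g/cm³

Airy balance: ρ_c h = (ρ_m − ρ_c) r → ρ_m = ρ_c (1 + h/r).
ρ_m = 2.67 × (1 + 3410 m/13800 m) = 3.33 g/cm³.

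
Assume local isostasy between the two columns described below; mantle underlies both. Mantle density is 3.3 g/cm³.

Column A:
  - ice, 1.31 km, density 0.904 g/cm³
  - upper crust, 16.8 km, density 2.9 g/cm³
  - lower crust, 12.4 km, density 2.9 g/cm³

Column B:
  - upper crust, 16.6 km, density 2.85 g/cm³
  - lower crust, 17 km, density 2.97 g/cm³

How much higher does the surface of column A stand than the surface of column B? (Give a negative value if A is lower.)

For any compensation level in the mantle, the mantle terms cancel and isostasy reduces to e = (Σt_A − Σt_B) − (Σ(ρt)_A − Σ(ρt)_B) / ρ_m.
Σt_A = 30.51 km; Σt_B = 33.6 km; Σ(ρt)_A = 85.86424; Σ(ρt)_B = 97.8 (in km·g/cm³).
e = (30.51 − 33.6) − (85.86424 − 97.8) / 3.3 = 0.527 km.

0.527 km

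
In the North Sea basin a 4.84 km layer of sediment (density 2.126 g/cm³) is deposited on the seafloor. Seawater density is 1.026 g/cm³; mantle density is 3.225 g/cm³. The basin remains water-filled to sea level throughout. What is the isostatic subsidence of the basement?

2.42 km

Submarine loading: the sediment displaces seawater, and the subsidence is in turn flooded, so s (ρ_m − ρ_w) = t (ρ_sed − ρ_w).
s = 4.84 km × (2.126 − 1.026) / (3.225 − 1.026) = 2.42 km.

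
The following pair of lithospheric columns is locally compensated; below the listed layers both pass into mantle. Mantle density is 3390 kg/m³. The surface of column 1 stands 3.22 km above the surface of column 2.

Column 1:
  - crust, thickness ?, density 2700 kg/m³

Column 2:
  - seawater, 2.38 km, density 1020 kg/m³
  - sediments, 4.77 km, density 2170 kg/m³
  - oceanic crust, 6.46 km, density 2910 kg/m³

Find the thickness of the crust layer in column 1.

36.9 km

Take the compensation level at the base of the deeper column (depth z_c below the surface of column 1) and equate Σ ρ_i t_i down to z_c; mantle fills any gap and the z_c terms cancel.
Column 1: x×2700 + (z_c − 0 − x)×3390
Column 2: 3.22×0 + 2.38×1020 + 4.77×2170 + 6.46×2910 + (z_c − 3.22 − 13.61)×3390
The z_c×3390 term appears on both sides and cancels. Collect the known terms of each column as K = Σ(ρt)_known − 3390 × (depth of known layers): K_1 = 0 − 3390×0 = 0; K_2 = 31577.1 − 3390×(3.22 + 13.61) = −25476.6.
Balance: K_1 − x×(3390 − 2700) = K_2, so x = (K_1 − K_2)/(3390 − 2700) = 25476.6/690 = 36.9 km.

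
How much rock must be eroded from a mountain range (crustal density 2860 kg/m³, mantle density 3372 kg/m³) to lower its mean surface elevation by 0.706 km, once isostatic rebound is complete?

4.65 km

Net drop Δ = e − u = e − e ρ_c/ρ_m = e (ρ_m − ρ_c)/ρ_m.
e = Δ ρ_m/(ρ_m − ρ_c) = 0.706 km × 3372/512 = 4.65 km.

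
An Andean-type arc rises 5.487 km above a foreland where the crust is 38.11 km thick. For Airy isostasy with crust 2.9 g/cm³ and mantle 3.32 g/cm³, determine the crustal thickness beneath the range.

81.5 km

Root depth r = h ρ_c / (ρ_m − ρ_c) = 5.487 km × 2.9 / 0.42 = 37.89 km.
Total thickness = T + h + r = 38.11 km + 5.487 km + 37.89 km = 81.5 km.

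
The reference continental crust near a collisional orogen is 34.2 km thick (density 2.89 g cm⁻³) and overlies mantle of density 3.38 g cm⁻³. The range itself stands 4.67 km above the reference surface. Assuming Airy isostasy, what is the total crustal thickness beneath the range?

Root depth r = h ρ_c / (ρ_m − ρ_c) = 4.67 km × 2.89 / 0.49 = 27.54 km.
Total thickness = T + h + r = 34.2 km + 4.67 km + 27.54 km = 66.4 km.

66.4 km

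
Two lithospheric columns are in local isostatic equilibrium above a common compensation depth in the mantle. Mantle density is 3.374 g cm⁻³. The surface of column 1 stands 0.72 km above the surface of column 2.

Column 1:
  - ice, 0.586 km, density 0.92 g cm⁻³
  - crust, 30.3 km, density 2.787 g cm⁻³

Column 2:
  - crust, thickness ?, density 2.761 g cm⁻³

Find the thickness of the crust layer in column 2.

27.4 km

Take the compensation level at the base of the deeper column (depth z_c below the surface of column 1) and equate Σ ρ_i t_i down to z_c; mantle fills any gap and the z_c terms cancel.
Column 1: 0.586×0.92 + 30.3×2.787 + (z_c − 30.886)×3.374
Column 2: 0.72×0 + x×2.761 + (z_c − 0.72 − 0 − x)×3.374
The z_c×3.374 term appears on both sides and cancels. Collect the known terms of each column as K = Σ(ρt)_known − 3.374 × (depth of known layers): K_1 = 84.98522 − 3.374×30.886 = −19.224144; K_2 = 0 − 3.374×(0.72 + 0) = −2.42928.
Balance: K_1 = K_2 − x×(3.374 − 2.761), so x = (K_2 − K_1)/(3.374 − 2.761) = 16.7949/0.613 = 27.4 km.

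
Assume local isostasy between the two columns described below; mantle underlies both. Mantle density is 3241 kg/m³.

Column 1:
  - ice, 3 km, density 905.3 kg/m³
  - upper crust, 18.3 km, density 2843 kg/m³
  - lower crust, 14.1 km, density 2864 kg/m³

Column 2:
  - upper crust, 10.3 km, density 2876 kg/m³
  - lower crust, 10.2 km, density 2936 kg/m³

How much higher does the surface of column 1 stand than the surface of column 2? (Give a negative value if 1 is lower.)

For any compensation level in the mantle, the mantle terms cancel and isostasy reduces to e = (Σt_1 − Σt_2) − (Σ(ρt)_1 − Σ(ρt)_2) / ρ_m.
Σt_1 = 35.4 km; Σt_2 = 20.5 km; Σ(ρt)_1 = 95125.2; Σ(ρt)_2 = 59570 (in km·kg/m³).
e = (35.4 − 20.5) − (95125.2 − 59570) / 3241 = 3.93 km.

3.93 km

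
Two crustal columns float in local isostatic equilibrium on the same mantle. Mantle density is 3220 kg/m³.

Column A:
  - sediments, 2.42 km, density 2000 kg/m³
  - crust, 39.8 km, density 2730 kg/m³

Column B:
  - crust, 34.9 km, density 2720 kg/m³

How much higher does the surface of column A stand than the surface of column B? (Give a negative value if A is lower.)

For any compensation level in the mantle, the mantle terms cancel and isostasy reduces to e = (Σt_A − Σt_B) − (Σ(ρt)_A − Σ(ρt)_B) / ρ_m.
Σt_A = 42.22 km; Σt_B = 34.9 km; Σ(ρt)_A = 113494; Σ(ρt)_B = 94928 (in km·kg/m³).
e = (42.22 − 34.9) − (113494 − 94928) / 3220 = 1.55 km.

1.55 km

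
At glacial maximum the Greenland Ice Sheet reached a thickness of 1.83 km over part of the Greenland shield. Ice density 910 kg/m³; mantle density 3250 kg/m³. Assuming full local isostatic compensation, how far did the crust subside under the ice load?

For local isostatic compensation: the ice load ρ_ice t is balanced by mantle displaced below, ρ_m s.
s = t ρ_ice / ρ_m = 1.83 km × 910/3250 = 0.512 km.

0.512 km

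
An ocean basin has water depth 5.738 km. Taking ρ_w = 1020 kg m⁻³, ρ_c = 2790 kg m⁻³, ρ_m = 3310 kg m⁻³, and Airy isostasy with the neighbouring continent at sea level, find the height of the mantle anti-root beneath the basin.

19.5 km

By Archimedes' principle applied to the lithosphere: replacing crust with seawater at the top is compensated by replacing crust with mantle at the base: d (ρ_c − ρ_w) = a (ρ_m − ρ_c).
a = d (ρ_c − ρ_w)/(ρ_m − ρ_c) = 5.738 km × 1770/520 = 19.5 km.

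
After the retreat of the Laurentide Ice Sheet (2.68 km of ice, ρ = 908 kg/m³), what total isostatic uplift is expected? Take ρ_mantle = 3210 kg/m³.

0.758 km

Removing the load lets mantle flow back in; uplift u satisfies ρ_ice t = ρ_m u.
u = t ρ_ice/ρ_m = 2.68 km × 908/3210 = 0.758 km.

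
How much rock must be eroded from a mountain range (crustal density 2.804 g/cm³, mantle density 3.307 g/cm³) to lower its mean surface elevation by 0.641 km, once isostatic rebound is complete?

Net drop Δ = e − u = e − e ρ_c/ρ_m = e (ρ_m − ρ_c)/ρ_m.
e = Δ ρ_m/(ρ_m − ρ_c) = 0.641 km × 3.307/0.503 = 4.21 km.

4.21 km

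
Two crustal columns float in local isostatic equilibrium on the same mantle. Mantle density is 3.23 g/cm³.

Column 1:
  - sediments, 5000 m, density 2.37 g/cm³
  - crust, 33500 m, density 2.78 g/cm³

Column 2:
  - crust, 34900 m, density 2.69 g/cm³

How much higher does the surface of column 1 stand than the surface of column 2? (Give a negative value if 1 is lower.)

For any compensation level in the mantle, the mantle terms cancel and isostasy reduces to e = (Σt_1 − Σt_2) − (Σ(ρt)_1 − Σ(ρt)_2) / ρ_m.
Σt_1 = 38500 m; Σt_2 = 34900 m; Σ(ρt)_1 = 104980; Σ(ρt)_2 = 93881 (in m·g/cm³).
e = (38500 − 34900) − (104980 − 93881) / 3.23 = 164 m.

164 m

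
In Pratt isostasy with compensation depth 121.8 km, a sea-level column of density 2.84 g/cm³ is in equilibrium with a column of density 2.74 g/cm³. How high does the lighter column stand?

ρ_ref D = ρ (D + h) → h = D (ρ_ref − ρ)/ρ.
h = 121.8 km × (2.84 − 2.74)/2.74 = 4.45 km.

4.45 km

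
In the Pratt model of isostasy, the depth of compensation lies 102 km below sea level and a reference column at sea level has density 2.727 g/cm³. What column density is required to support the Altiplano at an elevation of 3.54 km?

Pratt balance: ρ_ref D = ρ (D + h).
ρ = ρ_ref D/(D + h) = 2.727 × 102 km/(102 km + 3.54 km) = 2.64 g/cm³.

2.64 g/cm³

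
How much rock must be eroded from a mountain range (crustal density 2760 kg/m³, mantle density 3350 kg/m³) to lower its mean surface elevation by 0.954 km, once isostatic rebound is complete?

Net drop Δ = e − u = e − e ρ_c/ρ_m = e (ρ_m − ρ_c)/ρ_m.
e = Δ ρ_m/(ρ_m − ρ_c) = 0.954 km × 3350/590 = 5.42 km.

5.42 km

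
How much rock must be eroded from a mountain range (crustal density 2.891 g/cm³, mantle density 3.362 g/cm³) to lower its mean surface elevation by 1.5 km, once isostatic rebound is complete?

Net drop Δ = e − u = e − e ρ_c/ρ_m = e (ρ_m − ρ_c)/ρ_m.
e = Δ ρ_m/(ρ_m − ρ_c) = 1.5 km × 3.362/0.471 = 10.7 km.

10.7 km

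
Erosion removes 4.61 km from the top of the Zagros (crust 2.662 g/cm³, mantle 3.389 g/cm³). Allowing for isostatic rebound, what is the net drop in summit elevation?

0.989 km

Rebound u = e ρ_c/ρ_m = 4.61 km × 2.662/3.389 = 3.621 km.
Net surface drop = e − u = 4.61 km − 3.621 km = e (ρ_m − ρ_c)/ρ_m = 0.989 km.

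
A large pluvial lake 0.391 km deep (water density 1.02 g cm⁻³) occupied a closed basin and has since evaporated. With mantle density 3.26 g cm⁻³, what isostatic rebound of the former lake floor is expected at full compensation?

u = d ρ_w/ρ_m = 0.391 km × 1.02/3.26 = 0.122 km.

0.122 km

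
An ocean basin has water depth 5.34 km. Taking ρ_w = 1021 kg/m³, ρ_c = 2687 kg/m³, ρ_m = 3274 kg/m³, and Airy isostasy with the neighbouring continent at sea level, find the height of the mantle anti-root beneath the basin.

Balancing pressure at the compensation depth: replacing crust with seawater at the top is compensated by replacing crust with mantle at the base: d (ρ_c − ρ_w) = a (ρ_m − ρ_c).
a = d (ρ_c − ρ_w)/(ρ_m − ρ_c) = 5.34 km × 1666/587 = 15.2 km.

15.2 km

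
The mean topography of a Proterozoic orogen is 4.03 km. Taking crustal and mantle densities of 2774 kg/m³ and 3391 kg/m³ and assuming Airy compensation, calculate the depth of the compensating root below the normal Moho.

18.1 km

By Archimedes' principle applied to the lithosphere: the weight of the topography is balanced by the buoyancy of the root, ρ_c h = (ρ_m − ρ_c) r.
r = h · ρ_c / (ρ_m − ρ_c) = 4.03 km × 2774 / (3391 − 2774) = 18.1 km.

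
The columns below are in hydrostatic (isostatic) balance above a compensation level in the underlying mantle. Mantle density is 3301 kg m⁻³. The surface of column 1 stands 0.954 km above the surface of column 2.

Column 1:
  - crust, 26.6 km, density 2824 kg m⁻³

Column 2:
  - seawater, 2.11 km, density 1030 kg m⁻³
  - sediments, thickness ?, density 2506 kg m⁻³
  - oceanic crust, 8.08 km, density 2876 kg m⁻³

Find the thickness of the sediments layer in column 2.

Take the compensation level at the base of the deeper column (depth z_c below the surface of column 1) and equate Σ ρ_i t_i down to z_c; mantle fills any gap and the z_c terms cancel.
Column 1: 26.6×2824 + (z_c − 26.6)×3301
Column 2: 0.954×0 + 2.11×1030 + x×2506 + 8.08×2876 + (z_c − 0.954 − 10.19 − x)×3301
The z_c×3301 term appears on both sides and cancels. Collect the known terms of each column as K = Σ(ρt)_known − 3301 × (depth of known layers): K_1 = 75118.4 − 3301×26.6 = −12688.2; K_2 = 25411.38 − 3301×(0.954 + 10.19) = −11374.964.
Balance: K_1 = K_2 − x×(3301 − 2506), so x = (K_2 − K_1)/(3301 − 2506) = 1313.24/795 = 1.65 km.

1.65 km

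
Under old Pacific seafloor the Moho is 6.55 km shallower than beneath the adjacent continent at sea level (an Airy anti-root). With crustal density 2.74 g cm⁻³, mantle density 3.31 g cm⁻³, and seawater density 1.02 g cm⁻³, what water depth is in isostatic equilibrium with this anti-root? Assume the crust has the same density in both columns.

Replacing a thickness d of crust by seawater at the top must be balanced by replacing crust with mantle at the base: d (ρ_c − ρ_w) = a (ρ_m − ρ_c).
d = a (ρ_m − ρ_c)/(ρ_c − ρ_w) = 6.55 km × 0.57/1.72 = 2.17 km.

2.17 km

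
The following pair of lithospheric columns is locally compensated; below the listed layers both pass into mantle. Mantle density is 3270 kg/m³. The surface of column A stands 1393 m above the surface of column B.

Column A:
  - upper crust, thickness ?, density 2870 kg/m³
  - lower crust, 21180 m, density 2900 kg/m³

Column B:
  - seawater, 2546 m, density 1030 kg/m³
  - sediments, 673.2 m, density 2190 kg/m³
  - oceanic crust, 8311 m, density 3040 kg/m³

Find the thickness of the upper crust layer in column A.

Take the compensation level at the base of the deeper column (depth z_c below the surface of column A) and equate Σ ρ_i t_i down to z_c; mantle fills any gap and the z_c terms cancel.
Column A: x×2870 + 21180×2900 + (z_c − 21180 − x)×3270
Column B: 1393×0 + 2546×1030 + 673.2×2190 + 8311×3040 + (z_c − 1393 − 11530.2)×3270
The z_c×3270 term appears on both sides and cancels. Collect the known terms of each column as K = Σ(ρt)_known − 3270 × (depth of known layers): K_A = 61422000 − 3270×21180 = −7836600; K_B = 29362128 − 3270×(1393 + 11530.2) = −12896736.
Balance: K_A − x×(3270 − 2870) = K_B, so x = (K_A − K_B)/(3270 − 2870) = 5060140/400 = 12700 m.

12700 m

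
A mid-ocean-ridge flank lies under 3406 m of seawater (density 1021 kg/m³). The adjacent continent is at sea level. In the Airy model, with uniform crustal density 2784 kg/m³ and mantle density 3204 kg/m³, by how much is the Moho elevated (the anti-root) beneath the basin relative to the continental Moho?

By Archimedes' principle applied to the lithosphere: replacing crust with seawater at the top is compensated by replacing crust with mantle at the base: d (ρ_c − ρ_w) = a (ρ_m − ρ_c).
a = d (ρ_c − ρ_w)/(ρ_m − ρ_c) = 3406 m × 1763/420 = 14300 m.

14300 m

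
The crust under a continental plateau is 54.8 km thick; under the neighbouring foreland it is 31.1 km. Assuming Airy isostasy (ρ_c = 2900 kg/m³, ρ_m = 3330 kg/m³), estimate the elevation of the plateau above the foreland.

3.06 km

Excess crust Δ = 54.8 km − 31.1 km = 23.7 km, split between elevation h and root r with h + r = Δ.
Airy balance ρ_c h = (ρ_m − ρ_c) r gives r = h ρ_c/(ρ_m − ρ_c), so h (1 + ρ_c/(ρ_m − ρ_c)) = Δ, i.e. h = Δ (ρ_m − ρ_c)/ρ_m.
h = 23.7 km × 430/3330 = 3.06 km.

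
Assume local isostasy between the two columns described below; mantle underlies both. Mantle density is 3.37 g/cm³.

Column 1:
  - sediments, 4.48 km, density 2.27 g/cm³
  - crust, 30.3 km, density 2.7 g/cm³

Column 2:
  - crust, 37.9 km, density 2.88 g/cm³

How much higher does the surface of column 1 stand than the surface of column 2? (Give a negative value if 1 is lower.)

For any compensation level in the mantle, the mantle terms cancel and isostasy reduces to e = (Σt_1 − Σt_2) − (Σ(ρt)_1 − Σ(ρt)_2) / ρ_m.
Σt_1 = 34.78 km; Σt_2 = 37.9 km; Σ(ρt)_1 = 91.9796; Σ(ρt)_2 = 109.152 (in km·g/cm³).
e = (34.78 − 37.9) − (91.9796 − 109.152) / 3.37 = 1.98 km.

1.98 km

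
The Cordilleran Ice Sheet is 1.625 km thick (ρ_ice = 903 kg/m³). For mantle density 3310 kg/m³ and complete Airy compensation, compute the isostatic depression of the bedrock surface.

0.443 km

By Archimedes' principle applied to the lithosphere: the ice load ρ_ice t is balanced by mantle displaced below, ρ_m s.
s = t ρ_ice / ρ_m = 1.625 km × 903/3310 = 0.443 km.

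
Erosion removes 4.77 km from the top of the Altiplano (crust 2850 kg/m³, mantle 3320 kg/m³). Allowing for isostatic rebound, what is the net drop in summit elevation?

Rebound u = e ρ_c/ρ_m = 4.77 km × 2850/3320 = 4.095 km.
Net surface drop = e − u = 4.77 km − 4.095 km = e (ρ_m − ρ_c)/ρ_m = 0.675 km.

0.675 km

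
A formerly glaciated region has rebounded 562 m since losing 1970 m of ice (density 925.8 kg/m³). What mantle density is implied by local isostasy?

ρ_m = ρ_ice t / u = 925.8 × 1970 m/562 m = 3250 kg/m³.

3250 kg/m³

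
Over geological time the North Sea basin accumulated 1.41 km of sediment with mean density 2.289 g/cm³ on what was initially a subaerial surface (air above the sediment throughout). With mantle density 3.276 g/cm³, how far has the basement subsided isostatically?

0.985 km

Subaerial load: s = t ρ_sed / ρ_m = 1.41 km × 2.289/3.276 = 0.985 km.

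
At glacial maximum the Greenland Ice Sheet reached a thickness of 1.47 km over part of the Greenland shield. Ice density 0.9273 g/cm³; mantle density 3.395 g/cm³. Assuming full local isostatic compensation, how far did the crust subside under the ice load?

0.402 km

Equating mass per unit area of the two columns: the ice load ρ_ice t is balanced by mantle displaced below, ρ_m s.
s = t ρ_ice / ρ_m = 1.47 km × 0.9273/3.395 = 0.402 km.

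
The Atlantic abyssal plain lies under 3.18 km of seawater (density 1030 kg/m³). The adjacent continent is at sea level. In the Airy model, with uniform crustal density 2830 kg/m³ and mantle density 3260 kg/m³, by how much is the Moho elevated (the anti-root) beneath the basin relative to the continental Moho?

Balancing pressure at the compensation depth: replacing crust with seawater at the top is compensated by replacing crust with mantle at the base: d (ρ_c − ρ_w) = a (ρ_m − ρ_c).
a = d (ρ_c − ρ_w)/(ρ_m − ρ_c) = 3.18 km × 1800/430 = 13.3 km.

13.3 km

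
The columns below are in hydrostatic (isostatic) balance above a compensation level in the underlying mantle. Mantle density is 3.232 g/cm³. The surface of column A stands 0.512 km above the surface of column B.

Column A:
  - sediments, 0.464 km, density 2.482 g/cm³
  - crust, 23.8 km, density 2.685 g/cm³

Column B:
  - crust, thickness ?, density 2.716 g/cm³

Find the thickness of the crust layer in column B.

22.7 km

Take the compensation level at the base of the deeper column (depth z_c below the surface of column A) and equate Σ ρ_i t_i down to z_c; mantle fills any gap and the z_c terms cancel.
Column A: 0.464×2.482 + 23.8×2.685 + (z_c − 24.264)×3.232
Column B: 0.512×0 + x×2.716 + (z_c − 0.512 − 0 − x)×3.232
The z_c×3.232 term appears on both sides and cancels. Collect the known terms of each column as K = Σ(ρt)_known − 3.232 × (depth of known layers): K_A = 65.054648 − 3.232×24.264 = −13.3666; K_B = 0 − 3.232×(0.512 + 0) = −1.654784.
Balance: K_A = K_B − x×(3.232 − 2.716), so x = (K_B − K_A)/(3.232 − 2.716) = 11.7118/0.516 = 22.7 km.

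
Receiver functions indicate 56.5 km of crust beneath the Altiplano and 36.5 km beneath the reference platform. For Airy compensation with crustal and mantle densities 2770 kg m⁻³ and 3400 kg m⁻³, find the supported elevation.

3.71 km

Excess crust Δ = 56.5 km − 36.5 km = 20 km, split between elevation h and root r with h + r = Δ.
Airy balance ρ_c h = (ρ_m − ρ_c) r gives r = h ρ_c/(ρ_m − ρ_c), so h (1 + ρ_c/(ρ_m − ρ_c)) = Δ, i.e. h = Δ (ρ_m − ρ_c)/ρ_m.
h = 20 km × 630/3400 = 3.71 km.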